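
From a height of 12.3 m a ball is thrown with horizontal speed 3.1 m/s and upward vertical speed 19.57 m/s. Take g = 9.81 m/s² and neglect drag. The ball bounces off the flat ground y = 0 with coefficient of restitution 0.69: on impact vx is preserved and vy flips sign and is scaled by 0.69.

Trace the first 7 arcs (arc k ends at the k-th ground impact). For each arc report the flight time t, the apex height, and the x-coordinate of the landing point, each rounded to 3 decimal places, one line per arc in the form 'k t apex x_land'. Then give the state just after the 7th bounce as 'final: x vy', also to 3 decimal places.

1 4.542 31.820 14.080
2 3.515 15.150 24.976
3 2.425 7.213 32.494
4 1.673 3.434 37.682
5 1.155 1.635 41.262
6 0.797 0.778 43.731
7 0.550 0.371 45.436
final: 45.436 1.861

Arc 1: start y=12.300, vy=19.570 → t=4.542, apex=31.820, x_land=14.080, impact vy=-24.986
  bounce: vy ← 0.69·24.986 = 17.240
Arc 2: start y=0.000, vy=17.240 → t=3.515, apex=15.150, x_land=24.976, impact vy=-17.240
  bounce: vy ← 0.69·17.240 = 11.896
Arc 3: start y=0.000, vy=11.896 → t=2.425, apex=7.213, x_land=32.494, impact vy=-11.896
  bounce: vy ← 0.69·11.896 = 8.208
Arc 4: start y=0.000, vy=8.208 → t=1.673, apex=3.434, x_land=37.682, impact vy=-8.208
  bounce: vy ← 0.69·8.208 = 5.664
Arc 5: start y=0.000, vy=5.664 → t=1.155, apex=1.635, x_land=41.262, impact vy=-5.664
  bounce: vy ← 0.69·5.664 = 3.908
Arc 6: start y=0.000, vy=3.908 → t=0.797, apex=0.778, x_land=43.731, impact vy=-3.908
  bounce: vy ← 0.69·3.908 = 2.696
Arc 7: start y=0.000, vy=2.696 → t=0.550, apex=0.371, x_land=45.436, impact vy=-2.696
  bounce: vy ← 0.69·2.696 = 1.861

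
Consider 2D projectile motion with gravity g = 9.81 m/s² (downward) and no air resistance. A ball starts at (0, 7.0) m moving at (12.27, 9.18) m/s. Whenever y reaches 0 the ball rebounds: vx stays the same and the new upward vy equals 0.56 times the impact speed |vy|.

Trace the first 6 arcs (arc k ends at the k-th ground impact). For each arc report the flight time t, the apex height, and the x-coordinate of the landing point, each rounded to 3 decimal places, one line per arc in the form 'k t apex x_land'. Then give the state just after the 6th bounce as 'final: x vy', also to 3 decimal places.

1 2.453 11.295 30.102
2 1.700 3.542 50.956
3 0.952 1.111 62.634
4 0.533 0.348 69.174
5 0.298 0.109 72.836
6 0.167 0.034 74.887
final: 74.887 0.459

Arc 1: start y=7.000, vy=9.180 → t=2.453, apex=11.295, x_land=30.102, impact vy=-14.887
  bounce: vy ← 0.56·14.887 = 8.337
Arc 2: start y=0.000, vy=8.337 → t=1.700, apex=3.542, x_land=50.956, impact vy=-8.337
  bounce: vy ← 0.56·8.337 = 4.668
Arc 3: start y=0.000, vy=4.668 → t=0.952, apex=1.111, x_land=62.634, impact vy=-4.668
  bounce: vy ← 0.56·4.668 = 2.614
Arc 4: start y=0.000, vy=2.614 → t=0.533, apex=0.348, x_land=69.174, impact vy=-2.614
  bounce: vy ← 0.56·2.614 = 1.464
Arc 5: start y=0.000, vy=1.464 → t=0.298, apex=0.109, x_land=72.836, impact vy=-1.464
  bounce: vy ← 0.56·1.464 = 0.820
Arc 6: start y=0.000, vy=0.820 → t=0.167, apex=0.034, x_land=74.887, impact vy=-0.820
  bounce: vy ← 0.56·0.820 = 0.459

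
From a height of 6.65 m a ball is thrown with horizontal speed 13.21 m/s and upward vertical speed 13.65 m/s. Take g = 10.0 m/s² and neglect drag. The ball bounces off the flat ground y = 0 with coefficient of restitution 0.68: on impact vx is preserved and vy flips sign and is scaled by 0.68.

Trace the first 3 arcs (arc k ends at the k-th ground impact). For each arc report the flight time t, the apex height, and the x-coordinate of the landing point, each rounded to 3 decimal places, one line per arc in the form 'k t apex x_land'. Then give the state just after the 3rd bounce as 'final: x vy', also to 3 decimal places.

1 3.152 15.966 41.637
2 2.430 7.383 73.741
3 1.653 3.414 95.572
final: 95.572 5.619

Arc 1: start y=6.650, vy=13.650 → t=3.152, apex=15.966, x_land=41.637, impact vy=-17.870
  bounce: vy ← 0.68·17.870 = 12.151
Arc 2: start y=0.000, vy=12.151 → t=2.430, apex=7.383, x_land=73.741, impact vy=-12.151
  bounce: vy ← 0.68·12.151 = 8.263
Arc 3: start y=0.000, vy=8.263 → t=1.653, apex=3.414, x_land=95.572, impact vy=-8.263
  bounce: vy ← 0.68·8.263 = 5.619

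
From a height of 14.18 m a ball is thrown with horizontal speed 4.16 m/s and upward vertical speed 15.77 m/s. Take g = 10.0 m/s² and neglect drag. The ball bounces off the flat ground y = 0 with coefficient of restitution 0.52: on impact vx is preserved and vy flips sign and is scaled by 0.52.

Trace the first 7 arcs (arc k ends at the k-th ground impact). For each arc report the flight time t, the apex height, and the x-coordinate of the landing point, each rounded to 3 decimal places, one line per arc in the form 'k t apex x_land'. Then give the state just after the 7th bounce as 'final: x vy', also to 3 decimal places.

Arc 1: start y=14.180, vy=15.770 → t=3.884, apex=26.615, x_land=16.158, impact vy=-23.071
  bounce: vy ← 0.52·23.071 = 11.997
Arc 2: start y=0.000, vy=11.997 → t=2.399, apex=7.197, x_land=26.140, impact vy=-11.997
  bounce: vy ← 0.52·11.997 = 6.239
Arc 3: start y=0.000, vy=6.239 → t=1.248, apex=1.946, x_land=31.330, impact vy=-6.239
  bounce: vy ← 0.52·6.239 = 3.244
Arc 4: start y=0.000, vy=3.244 → t=0.649, apex=0.526, x_land=34.029, impact vy=-3.244
  bounce: vy ← 0.52·3.244 = 1.687
Arc 5: start y=0.000, vy=1.687 → t=0.337, apex=0.142, x_land=35.433, impact vy=-1.687
  bounce: vy ← 0.52·1.687 = 0.877
Arc 6: start y=0.000, vy=0.877 → t=0.175, apex=0.038, x_land=36.163, impact vy=-0.877
  bounce: vy ← 0.52·0.877 = 0.456
Arc 7: start y=0.000, vy=0.456 → t=0.091, apex=0.010, x_land=36.542, impact vy=-0.456
  bounce: vy ← 0.52·0.456 = 0.237

1 3.884 26.615 16.158
2 2.399 7.197 26.140
3 1.248 1.946 31.330
4 0.649 0.526 34.029
5 0.337 0.142 35.433
6 0.175 0.038 36.163
7 0.091 0.010 36.542
final: 36.542 0.237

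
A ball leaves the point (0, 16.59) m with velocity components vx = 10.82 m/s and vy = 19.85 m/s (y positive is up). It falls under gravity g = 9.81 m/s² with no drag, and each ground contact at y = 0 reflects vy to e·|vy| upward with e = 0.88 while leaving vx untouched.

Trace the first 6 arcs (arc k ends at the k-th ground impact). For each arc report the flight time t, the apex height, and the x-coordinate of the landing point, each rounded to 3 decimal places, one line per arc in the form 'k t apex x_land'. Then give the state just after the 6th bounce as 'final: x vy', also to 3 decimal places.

1 4.758 36.673 51.479
2 4.812 28.399 103.550
3 4.235 21.992 149.372
4 3.727 17.031 189.695
5 3.280 13.189 225.180
6 2.886 10.213 256.406
final: 256.406 12.457

Arc 1: start y=16.590, vy=19.850 → t=4.758, apex=36.673, x_land=51.479, impact vy=-26.824
  bounce: vy ← 0.88·26.824 = 23.605
Arc 2: start y=0.000, vy=23.605 → t=4.812, apex=28.399, x_land=103.550, impact vy=-23.605
  bounce: vy ← 0.88·23.605 = 20.772
Arc 3: start y=0.000, vy=20.772 → t=4.235, apex=21.992, x_land=149.372, impact vy=-20.772
  bounce: vy ← 0.88·20.772 = 18.280
Arc 4: start y=0.000, vy=18.280 → t=3.727, apex=17.031, x_land=189.695, impact vy=-18.280
  bounce: vy ← 0.88·18.280 = 16.086
Arc 5: start y=0.000, vy=16.086 → t=3.280, apex=13.189, x_land=225.180, impact vy=-16.086
  bounce: vy ← 0.88·16.086 = 14.156
Arc 6: start y=0.000, vy=14.156 → t=2.886, apex=10.213, x_land=256.406, impact vy=-14.156
  bounce: vy ← 0.88·14.156 = 12.457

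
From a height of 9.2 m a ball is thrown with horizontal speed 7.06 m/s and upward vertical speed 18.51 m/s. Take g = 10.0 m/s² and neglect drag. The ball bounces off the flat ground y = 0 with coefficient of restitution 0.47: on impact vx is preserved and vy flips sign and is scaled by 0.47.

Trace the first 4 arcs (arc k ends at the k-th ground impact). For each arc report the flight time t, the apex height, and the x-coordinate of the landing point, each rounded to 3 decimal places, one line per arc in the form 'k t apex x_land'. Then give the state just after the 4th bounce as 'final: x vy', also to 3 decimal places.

1 4.146 26.331 29.269
2 2.157 5.817 44.499
3 1.014 1.285 51.657
4 0.477 0.284 55.021
final: 55.021 1.120

Arc 1: start y=9.200, vy=18.510 → t=4.146, apex=26.331, x_land=29.269, impact vy=-22.948
  bounce: vy ← 0.47·22.948 = 10.786
Arc 2: start y=0.000, vy=10.786 → t=2.157, apex=5.817, x_land=44.499, impact vy=-10.786
  bounce: vy ← 0.47·10.786 = 5.069
Arc 3: start y=0.000, vy=5.069 → t=1.014, apex=1.285, x_land=51.657, impact vy=-5.069
  bounce: vy ← 0.47·5.069 = 2.383
Arc 4: start y=0.000, vy=2.383 → t=0.477, apex=0.284, x_land=55.021, impact vy=-2.383
  bounce: vy ← 0.47·2.383 = 1.120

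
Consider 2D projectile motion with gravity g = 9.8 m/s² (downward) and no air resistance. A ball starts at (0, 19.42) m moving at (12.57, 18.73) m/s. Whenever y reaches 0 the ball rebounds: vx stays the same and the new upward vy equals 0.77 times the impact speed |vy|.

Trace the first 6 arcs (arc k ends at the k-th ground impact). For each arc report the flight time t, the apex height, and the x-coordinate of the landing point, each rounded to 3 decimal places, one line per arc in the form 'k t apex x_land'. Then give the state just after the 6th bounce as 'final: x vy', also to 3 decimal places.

1 4.671 37.319 58.714
2 4.250 22.126 112.136
3 3.272 13.119 153.271
4 2.520 7.778 184.945
5 1.940 4.612 209.334
6 1.494 2.734 228.113
final: 228.113 5.637

Arc 1: start y=19.420, vy=18.730 → t=4.671, apex=37.319, x_land=58.714, impact vy=-27.045
  bounce: vy ← 0.77·27.045 = 20.825
Arc 2: start y=0.000, vy=20.825 → t=4.250, apex=22.126, x_land=112.136, impact vy=-20.825
  bounce: vy ← 0.77·20.825 = 16.035
Arc 3: start y=0.000, vy=16.035 → t=3.272, apex=13.119, x_land=153.271, impact vy=-16.035
  bounce: vy ← 0.77·16.035 = 12.347
Arc 4: start y=0.000, vy=12.347 → t=2.520, apex=7.778, x_land=184.945, impact vy=-12.347
  bounce: vy ← 0.77·12.347 = 9.507
Arc 5: start y=0.000, vy=9.507 → t=1.940, apex=4.612, x_land=209.334, impact vy=-9.507
  bounce: vy ← 0.77·9.507 = 7.321
Arc 6: start y=0.000, vy=7.321 → t=1.494, apex=2.734, x_land=228.113, impact vy=-7.321
  bounce: vy ← 0.77·7.321 = 5.637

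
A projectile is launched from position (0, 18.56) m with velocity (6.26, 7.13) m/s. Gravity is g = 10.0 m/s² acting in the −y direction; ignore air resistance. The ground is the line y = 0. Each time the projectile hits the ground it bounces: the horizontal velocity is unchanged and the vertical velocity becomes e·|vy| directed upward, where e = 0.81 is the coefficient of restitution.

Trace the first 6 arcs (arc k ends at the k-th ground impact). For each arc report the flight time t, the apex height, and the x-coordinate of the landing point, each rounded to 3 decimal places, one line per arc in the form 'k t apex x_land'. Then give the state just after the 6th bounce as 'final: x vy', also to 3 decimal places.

Arc 1: start y=18.560, vy=7.130 → t=2.767, apex=21.102, x_land=17.324, impact vy=-20.544
  bounce: vy ← 0.81·20.544 = 16.640
Arc 2: start y=0.000, vy=16.640 → t=3.328, apex=13.845, x_land=38.157, impact vy=-16.640
  bounce: vy ← 0.81·16.640 = 13.479
Arc 3: start y=0.000, vy=13.479 → t=2.696, apex=9.084, x_land=55.032, impact vy=-13.479
  bounce: vy ← 0.81·13.479 = 10.918
Arc 4: start y=0.000, vy=10.918 → t=2.184, apex=5.960, x_land=68.701, impact vy=-10.918
  bounce: vy ← 0.81·10.918 = 8.843
Arc 5: start y=0.000, vy=8.843 → t=1.769, apex=3.910, x_land=79.773, impact vy=-8.843
  bounce: vy ← 0.81·8.843 = 7.163
Arc 6: start y=0.000, vy=7.163 → t=1.433, apex=2.565, x_land=88.741, impact vy=-7.163
  bounce: vy ← 0.81·7.163 = 5.802

1 2.767 21.102 17.324
2 3.328 13.845 38.157
3 2.696 9.084 55.032
4 2.184 5.960 68.701
5 1.769 3.910 79.773
6 1.433 2.565 88.741
final: 88.741 5.802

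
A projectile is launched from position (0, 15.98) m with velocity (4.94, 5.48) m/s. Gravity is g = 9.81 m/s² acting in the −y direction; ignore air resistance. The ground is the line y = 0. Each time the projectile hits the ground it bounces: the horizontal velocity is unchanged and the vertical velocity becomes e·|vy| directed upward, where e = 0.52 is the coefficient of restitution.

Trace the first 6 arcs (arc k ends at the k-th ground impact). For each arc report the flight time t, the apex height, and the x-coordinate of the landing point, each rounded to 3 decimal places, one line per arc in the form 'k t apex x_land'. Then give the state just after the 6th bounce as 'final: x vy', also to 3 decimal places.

Arc 1: start y=15.980, vy=5.480 → t=2.448, apex=17.511, x_land=12.093, impact vy=-18.535
  bounce: vy ← 0.52·18.535 = 9.638
Arc 2: start y=0.000, vy=9.638 → t=1.965, apex=4.735, x_land=21.800, impact vy=-9.638
  bounce: vy ← 0.52·9.638 = 5.012
Arc 3: start y=0.000, vy=5.012 → t=1.022, apex=1.280, x_land=26.848, impact vy=-5.012
  bounce: vy ← 0.52·5.012 = 2.606
Arc 4: start y=0.000, vy=2.606 → t=0.531, apex=0.346, x_land=29.473, impact vy=-2.606
  bounce: vy ← 0.52·2.606 = 1.355
Arc 5: start y=0.000, vy=1.355 → t=0.276, apex=0.094, x_land=30.838, impact vy=-1.355
  bounce: vy ← 0.52·1.355 = 0.705
Arc 6: start y=0.000, vy=0.705 → t=0.144, apex=0.025, x_land=31.548, impact vy=-0.705
  bounce: vy ← 0.52·0.705 = 0.366

1 2.448 17.511 12.093
2 1.965 4.735 21.800
3 1.022 1.280 26.848
4 0.531 0.346 29.473
5 0.276 0.094 30.838
6 0.144 0.025 31.548
final: 31.548 0.366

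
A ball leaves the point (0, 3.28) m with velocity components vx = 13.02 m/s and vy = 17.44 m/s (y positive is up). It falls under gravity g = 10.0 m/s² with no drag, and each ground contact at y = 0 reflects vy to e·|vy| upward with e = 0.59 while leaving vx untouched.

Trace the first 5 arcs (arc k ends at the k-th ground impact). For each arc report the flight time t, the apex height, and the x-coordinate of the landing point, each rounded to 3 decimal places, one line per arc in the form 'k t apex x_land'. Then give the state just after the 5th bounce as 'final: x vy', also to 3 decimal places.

Arc 1: start y=3.280, vy=17.440 → t=3.667, apex=18.488, x_land=47.743, impact vy=-19.229
  bounce: vy ← 0.59·19.229 = 11.345
Arc 2: start y=0.000, vy=11.345 → t=2.269, apex=6.436, x_land=77.286, impact vy=-11.345
  bounce: vy ← 0.59·11.345 = 6.694
Arc 3: start y=0.000, vy=6.694 → t=1.339, apex=2.240, x_land=94.716, impact vy=-6.694
  bounce: vy ← 0.59·6.694 = 3.949
Arc 4: start y=0.000, vy=3.949 → t=0.790, apex=0.780, x_land=105.000, impact vy=-3.949
  bounce: vy ← 0.59·3.949 = 2.330
Arc 5: start y=0.000, vy=2.330 → t=0.466, apex=0.271, x_land=111.067, impact vy=-2.330
  bounce: vy ← 0.59·2.330 = 1.375

1 3.667 18.488 47.743
2 2.269 6.436 77.286
3 1.339 2.240 94.716
4 0.790 0.780 105.000
5 0.466 0.271 111.067
final: 111.067 1.375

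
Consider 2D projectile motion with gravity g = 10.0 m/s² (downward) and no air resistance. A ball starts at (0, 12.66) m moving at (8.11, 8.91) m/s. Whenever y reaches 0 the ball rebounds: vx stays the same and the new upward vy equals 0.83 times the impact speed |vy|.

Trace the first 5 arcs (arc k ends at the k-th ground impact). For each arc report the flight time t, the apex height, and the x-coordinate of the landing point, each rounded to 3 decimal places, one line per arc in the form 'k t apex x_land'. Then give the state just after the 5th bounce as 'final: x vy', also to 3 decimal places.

Arc 1: start y=12.660, vy=8.910 → t=2.715, apex=16.629, x_land=22.016, impact vy=-18.237
  bounce: vy ← 0.83·18.237 = 15.137
Arc 2: start y=0.000, vy=15.137 → t=3.027, apex=11.456, x_land=46.568, impact vy=-15.137
  bounce: vy ← 0.83·15.137 = 12.563
Arc 3: start y=0.000, vy=12.563 → t=2.513, apex=7.892, x_land=66.946, impact vy=-12.563
  bounce: vy ← 0.83·12.563 = 10.428
Arc 4: start y=0.000, vy=10.428 → t=2.086, apex=5.437, x_land=83.860, impact vy=-10.428
  bounce: vy ← 0.83·10.428 = 8.655
Arc 5: start y=0.000, vy=8.655 → t=1.731, apex=3.745, x_land=97.898, impact vy=-8.655
  bounce: vy ← 0.83·8.655 = 7.184

1 2.715 16.629 22.016
2 3.027 11.456 46.568
3 2.513 7.892 66.946
4 2.086 5.437 83.860
5 1.731 3.745 97.898
final: 97.898 7.184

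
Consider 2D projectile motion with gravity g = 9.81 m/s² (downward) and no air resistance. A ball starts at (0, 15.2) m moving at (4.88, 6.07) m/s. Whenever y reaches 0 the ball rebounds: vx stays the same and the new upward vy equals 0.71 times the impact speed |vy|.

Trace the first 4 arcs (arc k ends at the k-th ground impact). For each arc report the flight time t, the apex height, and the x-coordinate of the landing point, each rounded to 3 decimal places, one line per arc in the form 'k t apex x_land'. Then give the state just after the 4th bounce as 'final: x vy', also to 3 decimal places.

Arc 1: start y=15.200, vy=6.070 → t=2.485, apex=17.078, x_land=12.125, impact vy=-18.305
  bounce: vy ← 0.71·18.305 = 12.996
Arc 2: start y=0.000, vy=12.996 → t=2.650, apex=8.609, x_land=25.056, impact vy=-12.996
  bounce: vy ← 0.71·12.996 = 9.227
Arc 3: start y=0.000, vy=9.227 → t=1.881, apex=4.340, x_land=34.236, impact vy=-9.227
  bounce: vy ← 0.71·9.227 = 6.552
Arc 4: start y=0.000, vy=6.552 → t=1.336, apex=2.188, x_land=40.754, impact vy=-6.552
  bounce: vy ← 0.71·6.552 = 4.652

1 2.485 17.078 12.125
2 2.650 8.609 25.056
3 1.881 4.340 34.236
4 1.336 2.188 40.754
final: 40.754 4.652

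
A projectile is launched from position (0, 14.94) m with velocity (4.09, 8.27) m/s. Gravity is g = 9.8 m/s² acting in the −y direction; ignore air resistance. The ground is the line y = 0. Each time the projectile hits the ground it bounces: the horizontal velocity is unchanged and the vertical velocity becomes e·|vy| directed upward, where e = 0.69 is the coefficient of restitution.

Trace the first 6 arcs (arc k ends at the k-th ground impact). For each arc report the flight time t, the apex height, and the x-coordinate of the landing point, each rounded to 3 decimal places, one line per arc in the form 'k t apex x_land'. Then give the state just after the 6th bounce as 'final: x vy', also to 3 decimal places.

1 2.783 18.429 11.383
2 2.676 8.774 22.330
3 1.847 4.177 29.882
4 1.274 1.989 35.094
5 0.879 0.947 38.690
6 0.607 0.451 41.171
final: 41.171 2.051

Arc 1: start y=14.940, vy=8.270 → t=2.783, apex=18.429, x_land=11.383, impact vy=-19.006
  bounce: vy ← 0.69·19.006 = 13.114
Arc 2: start y=0.000, vy=13.114 → t=2.676, apex=8.774, x_land=22.330, impact vy=-13.114
  bounce: vy ← 0.69·13.114 = 9.049
Arc 3: start y=0.000, vy=9.049 → t=1.847, apex=4.177, x_land=29.882, impact vy=-9.049
  bounce: vy ← 0.69·9.049 = 6.244
Arc 4: start y=0.000, vy=6.244 → t=1.274, apex=1.989, x_land=35.094, impact vy=-6.244
  bounce: vy ← 0.69·6.244 = 4.308
Arc 5: start y=0.000, vy=4.308 → t=0.879, apex=0.947, x_land=38.690, impact vy=-4.308
  bounce: vy ← 0.69·4.308 = 2.973
Arc 6: start y=0.000, vy=2.973 → t=0.607, apex=0.451, x_land=41.171, impact vy=-2.973
  bounce: vy ← 0.69·2.973 = 2.051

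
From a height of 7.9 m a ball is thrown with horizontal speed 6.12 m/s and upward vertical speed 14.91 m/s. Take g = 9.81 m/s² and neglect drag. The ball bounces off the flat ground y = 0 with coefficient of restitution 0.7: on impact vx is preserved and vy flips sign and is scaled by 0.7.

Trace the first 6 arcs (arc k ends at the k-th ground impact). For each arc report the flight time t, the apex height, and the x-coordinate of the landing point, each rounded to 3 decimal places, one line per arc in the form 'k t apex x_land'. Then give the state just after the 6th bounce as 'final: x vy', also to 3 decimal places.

Arc 1: start y=7.900, vy=14.910 → t=3.500, apex=19.231, x_land=21.420, impact vy=-19.424
  bounce: vy ← 0.7·19.424 = 13.597
Arc 2: start y=0.000, vy=13.597 → t=2.772, apex=9.423, x_land=38.385, impact vy=-13.597
  bounce: vy ← 0.7·13.597 = 9.518
Arc 3: start y=0.000, vy=9.518 → t=1.940, apex=4.617, x_land=50.260, impact vy=-9.518
  bounce: vy ← 0.7·9.518 = 6.663
Arc 4: start y=0.000, vy=6.663 → t=1.358, apex=2.262, x_land=58.573, impact vy=-6.663
  bounce: vy ← 0.7·6.663 = 4.664
Arc 5: start y=0.000, vy=4.664 → t=0.951, apex=1.109, x_land=64.392, impact vy=-4.664
  bounce: vy ← 0.7·4.664 = 3.265
Arc 6: start y=0.000, vy=3.265 → t=0.666, apex=0.543, x_land=68.466, impact vy=-3.265
  bounce: vy ← 0.7·3.265 = 2.285

1 3.500 19.231 21.420
2 2.772 9.423 38.385
3 1.940 4.617 50.260
4 1.358 2.262 58.573
5 0.951 1.109 64.392
6 0.666 0.543 68.466
final: 68.466 2.285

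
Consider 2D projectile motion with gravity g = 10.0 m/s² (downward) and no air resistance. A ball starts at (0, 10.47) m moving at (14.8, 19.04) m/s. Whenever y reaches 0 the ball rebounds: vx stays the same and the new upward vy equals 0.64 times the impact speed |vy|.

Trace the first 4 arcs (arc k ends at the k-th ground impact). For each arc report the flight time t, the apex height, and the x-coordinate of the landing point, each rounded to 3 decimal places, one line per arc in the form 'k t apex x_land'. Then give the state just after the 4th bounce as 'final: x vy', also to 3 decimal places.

Arc 1: start y=10.470, vy=19.040 → t=4.295, apex=28.596, x_land=63.573, impact vy=-23.915
  bounce: vy ← 0.64·23.915 = 15.306
Arc 2: start y=0.000, vy=15.306 → t=3.061, apex=11.713, x_land=108.878, impact vy=-15.306
  bounce: vy ← 0.64·15.306 = 9.796
Arc 3: start y=0.000, vy=9.796 → t=1.959, apex=4.798, x_land=137.872, impact vy=-9.796
  bounce: vy ← 0.64·9.796 = 6.269
Arc 4: start y=0.000, vy=6.269 → t=1.254, apex=1.965, x_land=156.429, impact vy=-6.269
  bounce: vy ← 0.64·6.269 = 4.012

1 4.295 28.596 63.573
2 3.061 11.713 108.878
3 1.959 4.798 137.872
4 1.254 1.965 156.429
final: 156.429 4.012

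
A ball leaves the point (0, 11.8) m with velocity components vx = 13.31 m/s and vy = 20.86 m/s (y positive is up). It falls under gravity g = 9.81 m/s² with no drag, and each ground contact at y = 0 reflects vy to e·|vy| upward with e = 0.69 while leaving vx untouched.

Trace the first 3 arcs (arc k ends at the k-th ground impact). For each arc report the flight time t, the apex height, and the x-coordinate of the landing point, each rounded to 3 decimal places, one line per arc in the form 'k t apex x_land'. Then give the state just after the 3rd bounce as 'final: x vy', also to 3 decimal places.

Arc 1: start y=11.800, vy=20.860 → t=4.758, apex=33.978, x_land=63.334, impact vy=-25.820
  bounce: vy ← 0.69·25.820 = 17.816
Arc 2: start y=0.000, vy=17.816 → t=3.632, apex=16.177, x_land=111.678, impact vy=-17.816
  bounce: vy ← 0.69·17.816 = 12.293
Arc 3: start y=0.000, vy=12.293 → t=2.506, apex=7.702, x_land=145.035, impact vy=-12.293
  bounce: vy ← 0.69·12.293 = 8.482

1 4.758 33.978 63.334
2 3.632 16.177 111.678
3 2.506 7.702 145.035
final: 145.035 8.482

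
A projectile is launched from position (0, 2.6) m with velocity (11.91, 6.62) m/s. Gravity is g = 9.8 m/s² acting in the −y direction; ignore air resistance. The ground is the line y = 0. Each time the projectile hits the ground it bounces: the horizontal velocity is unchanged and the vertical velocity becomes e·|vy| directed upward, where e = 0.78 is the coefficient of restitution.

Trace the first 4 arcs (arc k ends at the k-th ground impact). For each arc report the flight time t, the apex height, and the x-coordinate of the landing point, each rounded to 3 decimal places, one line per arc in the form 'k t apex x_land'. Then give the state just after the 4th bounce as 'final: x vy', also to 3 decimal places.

Arc 1: start y=2.600, vy=6.620 → t=1.669, apex=4.836, x_land=19.877, impact vy=-9.736
  bounce: vy ← 0.78·9.736 = 7.594
Arc 2: start y=0.000, vy=7.594 → t=1.550, apex=2.942, x_land=38.335, impact vy=-7.594
  bounce: vy ← 0.78·7.594 = 5.923
Arc 3: start y=0.000, vy=5.923 → t=1.209, apex=1.790, x_land=52.732, impact vy=-5.923
  bounce: vy ← 0.78·5.923 = 4.620
Arc 4: start y=0.000, vy=4.620 → t=0.943, apex=1.089, x_land=63.962, impact vy=-4.620
  bounce: vy ← 0.78·4.620 = 3.604

1 1.669 4.836 19.877
2 1.550 2.942 38.335
3 1.209 1.790 52.732
4 0.943 1.089 63.962
final: 63.962 3.604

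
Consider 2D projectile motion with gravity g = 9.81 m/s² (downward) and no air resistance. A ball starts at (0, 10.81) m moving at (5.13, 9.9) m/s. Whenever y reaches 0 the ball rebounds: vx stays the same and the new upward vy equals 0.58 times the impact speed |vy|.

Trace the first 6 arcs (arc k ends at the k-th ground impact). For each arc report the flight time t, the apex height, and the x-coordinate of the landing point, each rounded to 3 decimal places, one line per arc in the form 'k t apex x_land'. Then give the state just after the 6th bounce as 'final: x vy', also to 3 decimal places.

1 2.804 15.805 14.386
2 2.082 5.317 25.068
3 1.208 1.789 31.264
4 0.700 0.602 34.857
5 0.406 0.202 36.941
6 0.236 0.068 38.150
final: 38.150 0.670

Arc 1: start y=10.810, vy=9.900 → t=2.804, apex=15.805, x_land=14.386, impact vy=-17.610
  bounce: vy ← 0.58·17.610 = 10.214
Arc 2: start y=0.000, vy=10.214 → t=2.082, apex=5.317, x_land=25.068, impact vy=-10.214
  bounce: vy ← 0.58·10.214 = 5.924
Arc 3: start y=0.000, vy=5.924 → t=1.208, apex=1.789, x_land=31.264, impact vy=-5.924
  bounce: vy ← 0.58·5.924 = 3.436
Arc 4: start y=0.000, vy=3.436 → t=0.700, apex=0.602, x_land=34.857, impact vy=-3.436
  bounce: vy ← 0.58·3.436 = 1.993
Arc 5: start y=0.000, vy=1.993 → t=0.406, apex=0.202, x_land=36.941, impact vy=-1.993
  bounce: vy ← 0.58·1.993 = 1.156
Arc 6: start y=0.000, vy=1.156 → t=0.236, apex=0.068, x_land=38.150, impact vy=-1.156
  bounce: vy ← 0.58·1.156 = 0.670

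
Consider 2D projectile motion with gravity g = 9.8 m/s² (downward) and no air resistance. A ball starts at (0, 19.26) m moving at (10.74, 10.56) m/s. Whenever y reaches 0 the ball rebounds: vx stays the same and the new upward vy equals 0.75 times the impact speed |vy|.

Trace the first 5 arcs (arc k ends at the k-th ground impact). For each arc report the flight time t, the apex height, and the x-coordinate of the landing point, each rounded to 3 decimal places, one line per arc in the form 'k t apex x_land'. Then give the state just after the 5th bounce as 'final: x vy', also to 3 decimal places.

1 3.334 24.949 35.808
2 3.385 14.034 72.160
3 2.539 7.894 99.424
4 1.904 4.440 119.872
5 1.428 2.498 135.208
final: 135.208 5.248

Arc 1: start y=19.260, vy=10.560 → t=3.334, apex=24.949, x_land=35.808, impact vy=-22.114
  bounce: vy ← 0.75·22.114 = 16.585
Arc 2: start y=0.000, vy=16.585 → t=3.385, apex=14.034, x_land=72.160, impact vy=-16.585
  bounce: vy ← 0.75·16.585 = 12.439
Arc 3: start y=0.000, vy=12.439 → t=2.539, apex=7.894, x_land=99.424, impact vy=-12.439
  bounce: vy ← 0.75·12.439 = 9.329
Arc 4: start y=0.000, vy=9.329 → t=1.904, apex=4.440, x_land=119.872, impact vy=-9.329
  bounce: vy ← 0.75·9.329 = 6.997
Arc 5: start y=0.000, vy=6.997 → t=1.428, apex=2.498, x_land=135.208, impact vy=-6.997
  bounce: vy ← 0.75·6.997 = 5.248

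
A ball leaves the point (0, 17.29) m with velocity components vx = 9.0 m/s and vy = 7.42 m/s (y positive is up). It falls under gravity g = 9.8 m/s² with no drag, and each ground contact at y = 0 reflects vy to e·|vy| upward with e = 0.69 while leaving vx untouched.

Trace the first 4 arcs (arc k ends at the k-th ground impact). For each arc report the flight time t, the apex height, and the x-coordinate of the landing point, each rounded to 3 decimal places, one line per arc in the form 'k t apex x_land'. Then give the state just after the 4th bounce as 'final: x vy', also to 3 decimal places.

Arc 1: start y=17.290, vy=7.420 → t=2.782, apex=20.099, x_land=25.042, impact vy=-19.848
  bounce: vy ← 0.69·19.848 = 13.695
Arc 2: start y=0.000, vy=13.695 → t=2.795, apex=9.569, x_land=50.196, impact vy=-13.695
  bounce: vy ← 0.69·13.695 = 9.450
Arc 3: start y=0.000, vy=9.450 → t=1.928, apex=4.556, x_land=67.553, impact vy=-9.450
  bounce: vy ← 0.69·9.450 = 6.520
Arc 4: start y=0.000, vy=6.520 → t=1.331, apex=2.169, x_land=79.529, impact vy=-6.520
  bounce: vy ← 0.69·6.520 = 4.499

1 2.782 20.099 25.042
2 2.795 9.569 50.196
3 1.928 4.556 67.553
4 1.331 2.169 79.529
final: 79.529 4.499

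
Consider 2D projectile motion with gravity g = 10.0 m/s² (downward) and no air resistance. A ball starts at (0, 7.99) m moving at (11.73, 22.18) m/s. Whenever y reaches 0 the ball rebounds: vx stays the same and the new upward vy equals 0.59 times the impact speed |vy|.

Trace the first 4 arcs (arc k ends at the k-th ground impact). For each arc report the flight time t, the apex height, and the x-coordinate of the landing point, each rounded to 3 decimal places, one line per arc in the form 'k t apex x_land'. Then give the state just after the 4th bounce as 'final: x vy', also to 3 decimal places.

1 4.771 32.588 55.963
2 3.012 11.344 91.299
3 1.777 3.949 112.148
4 1.049 1.375 124.449
final: 124.449 3.093

Arc 1: start y=7.990, vy=22.180 → t=4.771, apex=32.588, x_land=55.963, impact vy=-25.529
  bounce: vy ← 0.59·25.529 = 15.062
Arc 2: start y=0.000, vy=15.062 → t=3.012, apex=11.344, x_land=91.299, impact vy=-15.062
  bounce: vy ← 0.59·15.062 = 8.887
Arc 3: start y=0.000, vy=8.887 → t=1.777, apex=3.949, x_land=112.148, impact vy=-8.887
  bounce: vy ← 0.59·8.887 = 5.243
Arc 4: start y=0.000, vy=5.243 → t=1.049, apex=1.375, x_land=124.449, impact vy=-5.243
  bounce: vy ← 0.59·5.243 = 3.093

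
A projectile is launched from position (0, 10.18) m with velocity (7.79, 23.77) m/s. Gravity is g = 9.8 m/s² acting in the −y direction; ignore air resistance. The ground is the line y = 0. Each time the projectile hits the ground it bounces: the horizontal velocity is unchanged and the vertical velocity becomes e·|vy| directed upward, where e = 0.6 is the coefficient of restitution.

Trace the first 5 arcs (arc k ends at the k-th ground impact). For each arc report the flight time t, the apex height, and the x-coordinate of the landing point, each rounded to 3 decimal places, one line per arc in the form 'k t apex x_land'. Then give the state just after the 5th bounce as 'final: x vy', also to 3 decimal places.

Arc 1: start y=10.180, vy=23.770 → t=5.247, apex=39.007, x_land=40.874, impact vy=-27.650
  bounce: vy ← 0.6·27.650 = 16.590
Arc 2: start y=0.000, vy=16.590 → t=3.386, apex=14.043, x_land=67.249, impact vy=-16.590
  bounce: vy ← 0.6·16.590 = 9.954
Arc 3: start y=0.000, vy=9.954 → t=2.031, apex=5.055, x_land=83.074, impact vy=-9.954
  bounce: vy ← 0.6·9.954 = 5.972
Arc 4: start y=0.000, vy=5.972 → t=1.219, apex=1.820, x_land=92.569, impact vy=-5.972
  bounce: vy ← 0.6·5.972 = 3.583
Arc 5: start y=0.000, vy=3.583 → t=0.731, apex=0.655, x_land=98.266, impact vy=-3.583
  bounce: vy ← 0.6·3.583 = 2.150

1 5.247 39.007 40.874
2 3.386 14.043 67.249
3 2.031 5.055 83.074
4 1.219 1.820 92.569
5 0.731 0.655 98.266
final: 98.266 2.150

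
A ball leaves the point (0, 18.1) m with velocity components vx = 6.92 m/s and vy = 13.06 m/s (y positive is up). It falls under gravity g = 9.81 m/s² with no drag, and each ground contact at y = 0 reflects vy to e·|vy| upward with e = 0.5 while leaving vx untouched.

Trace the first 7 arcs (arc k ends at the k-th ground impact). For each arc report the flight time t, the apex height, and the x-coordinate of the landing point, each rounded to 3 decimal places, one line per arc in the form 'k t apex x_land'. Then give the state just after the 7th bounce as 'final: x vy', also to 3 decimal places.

1 3.668 26.793 25.386
2 2.337 6.698 41.559
3 1.169 1.675 49.646
4 0.584 0.419 53.689
5 0.292 0.105 55.711
6 0.146 0.026 56.722
7 0.073 0.007 57.227
final: 57.227 0.179

Arc 1: start y=18.100, vy=13.060 → t=3.668, apex=26.793, x_land=25.386, impact vy=-22.928
  bounce: vy ← 0.5·22.928 = 11.464
Arc 2: start y=0.000, vy=11.464 → t=2.337, apex=6.698, x_land=41.559, impact vy=-11.464
  bounce: vy ← 0.5·11.464 = 5.732
Arc 3: start y=0.000, vy=5.732 → t=1.169, apex=1.675, x_land=49.646, impact vy=-5.732
  bounce: vy ← 0.5·5.732 = 2.866
Arc 4: start y=0.000, vy=2.866 → t=0.584, apex=0.419, x_land=53.689, impact vy=-2.866
  bounce: vy ← 0.5·2.866 = 1.433
Arc 5: start y=0.000, vy=1.433 → t=0.292, apex=0.105, x_land=55.711, impact vy=-1.433
  bounce: vy ← 0.5·1.433 = 0.716
Arc 6: start y=0.000, vy=0.716 → t=0.146, apex=0.026, x_land=56.722, impact vy=-0.716
  bounce: vy ← 0.5·0.716 = 0.358
Arc 7: start y=0.000, vy=0.358 → t=0.073, apex=0.007, x_land=57.227, impact vy=-0.358
  bounce: vy ← 0.5·0.358 = 0.179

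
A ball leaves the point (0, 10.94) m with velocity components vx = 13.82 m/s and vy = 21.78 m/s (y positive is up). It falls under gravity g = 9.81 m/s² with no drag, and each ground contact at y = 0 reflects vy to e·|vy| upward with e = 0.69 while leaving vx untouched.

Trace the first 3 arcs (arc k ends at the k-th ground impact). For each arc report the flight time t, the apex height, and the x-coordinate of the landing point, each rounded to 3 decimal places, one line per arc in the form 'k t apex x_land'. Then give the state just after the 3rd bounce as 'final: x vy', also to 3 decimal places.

1 4.896 35.118 67.662
2 3.693 16.720 118.692
3 2.548 7.960 153.904
final: 153.904 8.623

Arc 1: start y=10.940, vy=21.780 → t=4.896, apex=35.118, x_land=67.662, impact vy=-26.249
  bounce: vy ← 0.69·26.249 = 18.112
Arc 2: start y=0.000, vy=18.112 → t=3.693, apex=16.720, x_land=118.692, impact vy=-18.112
  bounce: vy ← 0.69·18.112 = 12.497
Arc 3: start y=0.000, vy=12.497 → t=2.548, apex=7.960, x_land=153.904, impact vy=-12.497
  bounce: vy ← 0.69·12.497 = 8.623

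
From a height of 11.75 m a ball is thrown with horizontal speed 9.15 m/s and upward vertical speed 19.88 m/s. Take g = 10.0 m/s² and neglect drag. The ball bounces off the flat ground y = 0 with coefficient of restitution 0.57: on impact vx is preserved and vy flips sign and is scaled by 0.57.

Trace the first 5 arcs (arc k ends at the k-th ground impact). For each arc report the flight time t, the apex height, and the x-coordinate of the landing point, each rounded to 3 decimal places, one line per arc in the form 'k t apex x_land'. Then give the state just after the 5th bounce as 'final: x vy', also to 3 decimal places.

1 4.498 31.511 41.160
2 2.862 10.238 67.346
3 1.631 3.326 82.273
4 0.930 1.081 90.780
5 0.530 0.351 95.630
final: 95.630 1.510

Arc 1: start y=11.750, vy=19.880 → t=4.498, apex=31.511, x_land=41.160, impact vy=-25.104
  bounce: vy ← 0.57·25.104 = 14.309
Arc 2: start y=0.000, vy=14.309 → t=2.862, apex=10.238, x_land=67.346, impact vy=-14.309
  bounce: vy ← 0.57·14.309 = 8.156
Arc 3: start y=0.000, vy=8.156 → t=1.631, apex=3.326, x_land=82.273, impact vy=-8.156
  bounce: vy ← 0.57·8.156 = 4.649
Arc 4: start y=0.000, vy=4.649 → t=0.930, apex=1.081, x_land=90.780, impact vy=-4.649
  bounce: vy ← 0.57·4.649 = 2.650
Arc 5: start y=0.000, vy=2.650 → t=0.530, apex=0.351, x_land=95.630, impact vy=-2.650
  bounce: vy ← 0.57·2.650 = 1.510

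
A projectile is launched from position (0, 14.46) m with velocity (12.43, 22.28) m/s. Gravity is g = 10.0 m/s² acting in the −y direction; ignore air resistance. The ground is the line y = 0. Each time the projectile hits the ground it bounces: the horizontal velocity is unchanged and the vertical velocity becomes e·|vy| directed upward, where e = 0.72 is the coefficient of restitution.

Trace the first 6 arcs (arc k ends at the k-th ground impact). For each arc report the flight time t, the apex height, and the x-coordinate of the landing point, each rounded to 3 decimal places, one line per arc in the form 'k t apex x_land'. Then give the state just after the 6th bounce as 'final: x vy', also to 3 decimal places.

1 5.031 39.280 62.534
2 4.036 20.363 112.702
3 2.906 10.556 148.824
4 2.092 5.472 174.831
5 1.506 2.837 193.557
6 1.085 1.471 207.039
final: 207.039 3.905

Arc 1: start y=14.460, vy=22.280 → t=5.031, apex=39.280, x_land=62.534, impact vy=-28.029
  bounce: vy ← 0.72·28.029 = 20.181
Arc 2: start y=0.000, vy=20.181 → t=4.036, apex=20.363, x_land=112.702, impact vy=-20.181
  bounce: vy ← 0.72·20.181 = 14.530
Arc 3: start y=0.000, vy=14.530 → t=2.906, apex=10.556, x_land=148.824, impact vy=-14.530
  bounce: vy ← 0.72·14.530 = 10.462
Arc 4: start y=0.000, vy=10.462 → t=2.092, apex=5.472, x_land=174.831, impact vy=-10.462
  bounce: vy ← 0.72·10.462 = 7.532
Arc 5: start y=0.000, vy=7.532 → t=1.506, apex=2.837, x_land=193.557, impact vy=-7.532
  bounce: vy ← 0.72·7.532 = 5.423
Arc 6: start y=0.000, vy=5.423 → t=1.085, apex=1.471, x_land=207.039, impact vy=-5.423
  bounce: vy ← 0.72·5.423 = 3.905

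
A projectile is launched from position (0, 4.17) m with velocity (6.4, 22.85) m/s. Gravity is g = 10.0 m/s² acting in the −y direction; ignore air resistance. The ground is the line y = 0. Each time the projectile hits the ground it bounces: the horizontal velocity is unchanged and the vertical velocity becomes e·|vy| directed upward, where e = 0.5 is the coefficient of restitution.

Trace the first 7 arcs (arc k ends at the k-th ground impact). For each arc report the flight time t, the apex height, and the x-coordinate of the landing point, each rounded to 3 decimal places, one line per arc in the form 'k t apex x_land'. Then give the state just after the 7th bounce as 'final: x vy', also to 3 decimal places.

1 4.746 30.276 30.373
2 2.461 7.569 46.121
3 1.230 1.892 53.996
4 0.615 0.473 57.933
5 0.308 0.118 59.902
6 0.154 0.030 60.886
7 0.077 0.007 61.378
final: 61.378 0.192

Arc 1: start y=4.170, vy=22.850 → t=4.746, apex=30.276, x_land=30.373, impact vy=-24.607
  bounce: vy ← 0.5·24.607 = 12.304
Arc 2: start y=0.000, vy=12.304 → t=2.461, apex=7.569, x_land=46.121, impact vy=-12.304
  bounce: vy ← 0.5·12.304 = 6.152
Arc 3: start y=0.000, vy=6.152 → t=1.230, apex=1.892, x_land=53.996, impact vy=-6.152
  bounce: vy ← 0.5·6.152 = 3.076
Arc 4: start y=0.000, vy=3.076 → t=0.615, apex=0.473, x_land=57.933, impact vy=-3.076
  bounce: vy ← 0.5·3.076 = 1.538
Arc 5: start y=0.000, vy=1.538 → t=0.308, apex=0.118, x_land=59.902, impact vy=-1.538
  bounce: vy ← 0.5·1.538 = 0.769
Arc 6: start y=0.000, vy=0.769 → t=0.154, apex=0.030, x_land=60.886, impact vy=-0.769
  bounce: vy ← 0.5·0.769 = 0.384
Arc 7: start y=0.000, vy=0.384 → t=0.077, apex=0.007, x_land=61.378, impact vy=-0.384
  bounce: vy ← 0.5·0.384 = 0.192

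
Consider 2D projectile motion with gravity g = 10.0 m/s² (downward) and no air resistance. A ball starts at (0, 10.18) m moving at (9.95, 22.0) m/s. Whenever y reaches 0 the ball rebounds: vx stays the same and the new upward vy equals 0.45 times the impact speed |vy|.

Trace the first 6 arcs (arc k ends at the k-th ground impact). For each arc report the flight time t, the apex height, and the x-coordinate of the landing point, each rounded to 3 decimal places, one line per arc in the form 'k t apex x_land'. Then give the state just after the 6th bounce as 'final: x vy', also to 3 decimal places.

1 4.822 34.380 47.981
2 2.360 6.962 71.463
3 1.062 1.410 82.030
4 0.478 0.285 86.785
5 0.215 0.058 88.925
6 0.097 0.012 89.888
final: 89.888 0.218

Arc 1: start y=10.180, vy=22.000 → t=4.822, apex=34.380, x_land=47.981, impact vy=-26.222
  bounce: vy ← 0.45·26.222 = 11.800
Arc 2: start y=0.000, vy=11.800 → t=2.360, apex=6.962, x_land=71.463, impact vy=-11.800
  bounce: vy ← 0.45·11.800 = 5.310
Arc 3: start y=0.000, vy=5.310 → t=1.062, apex=1.410, x_land=82.030, impact vy=-5.310
  bounce: vy ← 0.45·5.310 = 2.389
Arc 4: start y=0.000, vy=2.389 → t=0.478, apex=0.285, x_land=86.785, impact vy=-2.389
  bounce: vy ← 0.45·2.389 = 1.075
Arc 5: start y=0.000, vy=1.075 → t=0.215, apex=0.058, x_land=88.925, impact vy=-1.075
  bounce: vy ← 0.45·1.075 = 0.484
Arc 6: start y=0.000, vy=0.484 → t=0.097, apex=0.012, x_land=89.888, impact vy=-0.484
  bounce: vy ← 0.45·0.484 = 0.218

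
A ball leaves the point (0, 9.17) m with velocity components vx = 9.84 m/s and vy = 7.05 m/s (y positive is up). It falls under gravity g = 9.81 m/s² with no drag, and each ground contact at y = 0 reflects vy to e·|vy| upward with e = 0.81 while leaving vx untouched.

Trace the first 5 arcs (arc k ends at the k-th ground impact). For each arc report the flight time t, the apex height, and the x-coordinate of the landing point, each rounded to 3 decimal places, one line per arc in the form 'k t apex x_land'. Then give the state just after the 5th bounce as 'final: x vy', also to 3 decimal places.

1 2.263 11.703 22.271
2 2.502 7.679 46.894
3 2.027 5.038 66.839
4 1.642 3.305 82.994
5 1.330 2.169 96.080
final: 96.080 5.284

Arc 1: start y=9.170, vy=7.050 → t=2.263, apex=11.703, x_land=22.271, impact vy=-15.153
  bounce: vy ← 0.81·15.153 = 12.274
Arc 2: start y=0.000, vy=12.274 → t=2.502, apex=7.679, x_land=46.894, impact vy=-12.274
  bounce: vy ← 0.81·12.274 = 9.942
Arc 3: start y=0.000, vy=9.942 → t=2.027, apex=5.038, x_land=66.839, impact vy=-9.942
  bounce: vy ← 0.81·9.942 = 8.053
Arc 4: start y=0.000, vy=8.053 → t=1.642, apex=3.305, x_land=82.994, impact vy=-8.053
  bounce: vy ← 0.81·8.053 = 6.523
Arc 5: start y=0.000, vy=6.523 → t=1.330, apex=2.169, x_land=96.080, impact vy=-6.523
  bounce: vy ← 0.81·6.523 = 5.284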